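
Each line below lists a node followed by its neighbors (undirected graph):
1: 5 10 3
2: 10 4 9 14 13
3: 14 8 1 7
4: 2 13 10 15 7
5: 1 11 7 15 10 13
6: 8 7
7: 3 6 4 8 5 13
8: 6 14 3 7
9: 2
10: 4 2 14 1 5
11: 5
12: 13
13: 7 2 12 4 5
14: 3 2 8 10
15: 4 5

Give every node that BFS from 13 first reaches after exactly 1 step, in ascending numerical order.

Level 0: 13
Level 1: 2, 4, 5, 7, 12
Level 2: 1, 3, 6, 8, 9, 10, 11, 14, 15

2, 4, 5, 7, 12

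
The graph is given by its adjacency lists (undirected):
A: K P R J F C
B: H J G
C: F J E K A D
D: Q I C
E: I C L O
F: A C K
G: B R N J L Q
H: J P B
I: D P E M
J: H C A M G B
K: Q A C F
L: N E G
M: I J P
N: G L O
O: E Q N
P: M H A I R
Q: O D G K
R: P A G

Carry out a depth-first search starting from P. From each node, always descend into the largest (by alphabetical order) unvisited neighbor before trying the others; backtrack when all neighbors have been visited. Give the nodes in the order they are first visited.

P → R → G → Q → O → N → L → E → I → M → J → H → B → C → K → F → A → D

Visit P
P → R
R → G
G → Q
Q → O
O → N
N → L
L → E
E → I
I → M
M → J
J → H
H → B
J → C
C → K
K → F
F → A
C → D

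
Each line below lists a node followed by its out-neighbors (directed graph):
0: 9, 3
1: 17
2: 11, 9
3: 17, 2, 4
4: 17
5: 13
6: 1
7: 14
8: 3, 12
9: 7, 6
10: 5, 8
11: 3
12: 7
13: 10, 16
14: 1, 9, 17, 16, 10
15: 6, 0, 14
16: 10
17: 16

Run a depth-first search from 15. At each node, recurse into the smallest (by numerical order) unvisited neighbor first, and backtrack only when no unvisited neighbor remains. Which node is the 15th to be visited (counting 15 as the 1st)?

7

Visit 15
15 → 0
0 → 3
3 → 2
2 → 9
9 → 6
6 → 1
1 → 17
17 → 16
16 → 10
10 → 5
5 → 13
10 → 8
8 → 12
12 → 7
7 → 14
2 → 11
3 → 4

Visit order: 15, 0, 3, 2, 9, 6, 1, 17, 16, 10, 5, 13, 8, 12, 7, 14, 11, 4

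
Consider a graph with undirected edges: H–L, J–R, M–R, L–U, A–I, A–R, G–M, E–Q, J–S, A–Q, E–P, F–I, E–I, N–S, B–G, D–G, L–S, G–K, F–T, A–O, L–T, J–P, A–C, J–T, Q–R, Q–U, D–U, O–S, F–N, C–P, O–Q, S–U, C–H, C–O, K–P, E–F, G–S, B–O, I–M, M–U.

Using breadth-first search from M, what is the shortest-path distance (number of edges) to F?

Level 0: M
Level 1: G, I, R, U
Level 2: A, B, D, E, F, J, K, L, Q, S
Level 3: C, H, N, O, P, T
F first appears at level 2.

2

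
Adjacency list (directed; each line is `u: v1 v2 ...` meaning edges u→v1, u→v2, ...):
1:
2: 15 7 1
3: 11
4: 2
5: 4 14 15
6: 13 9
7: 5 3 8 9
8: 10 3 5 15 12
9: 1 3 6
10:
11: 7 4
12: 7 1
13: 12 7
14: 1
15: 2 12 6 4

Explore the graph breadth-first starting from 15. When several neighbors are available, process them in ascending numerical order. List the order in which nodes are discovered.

Visit 15; enqueue 2, 4, 6, 12 → queue [2, 4, 6, 12]
Visit 2; enqueue 1, 7 → queue [4, 6, 12, 1, 7]
Visit 4 → queue [6, 12, 1, 7]
Visit 6; enqueue 9, 13 → queue [12, 1, 7, 9, 13]
Visit 12 → queue [1, 7, 9, 13]
Visit 1 → queue [7, 9, 13]
Visit 7; enqueue 3, 5, 8 → queue [9, 13, 3, 5, 8]
Visit 9 → queue [13, 3, 5, 8]
Visit 13 → queue [3, 5, 8]
Visit 3; enqueue 11 → queue [5, 8, 11]
Visit 5; enqueue 14 → queue [8, 11, 14]
Visit 8; enqueue 10 → queue [11, 14, 10]
Visit 11 → queue [14, 10]
Visit 14 → queue [10]
Visit 10 → queue []

15, 2, 4, 6, 12, 1, 7, 9, 13, 3, 5, 8, 11, 14, 10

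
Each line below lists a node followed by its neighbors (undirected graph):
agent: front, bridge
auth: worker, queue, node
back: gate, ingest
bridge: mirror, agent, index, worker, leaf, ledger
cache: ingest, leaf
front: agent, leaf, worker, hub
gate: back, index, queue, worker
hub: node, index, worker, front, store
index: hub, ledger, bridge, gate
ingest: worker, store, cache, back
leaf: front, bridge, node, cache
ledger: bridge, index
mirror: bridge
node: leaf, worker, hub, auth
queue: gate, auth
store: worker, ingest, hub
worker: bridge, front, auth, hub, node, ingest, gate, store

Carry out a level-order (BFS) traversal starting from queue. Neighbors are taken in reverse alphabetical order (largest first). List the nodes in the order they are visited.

Visit queue; enqueue gate, auth → queue [gate, auth]
Visit gate; enqueue worker, index, back → queue [auth, worker, index, back]
Visit auth; enqueue node → queue [worker, index, back, node]
Visit worker; enqueue store, ingest, hub, front, bridge → queue [index, back, node, store, ingest, hub, front, bridge]
Visit index; enqueue ledger → queue [back, node, store, ingest, hub, front, bridge, ledger]
Visit back → queue [node, store, ingest, hub, front, bridge, ledger]
Visit node; enqueue leaf → queue [store, ingest, hub, front, bridge, ledger, leaf]
Visit store → queue [ingest, hub, front, bridge, ledger, leaf]
Visit ingest; enqueue cache → queue [hub, front, bridge, ledger, leaf, cache]
Visit hub → queue [front, bridge, ledger, leaf, cache]
Visit front; enqueue agent → queue [bridge, ledger, leaf, cache, agent]
Visit bridge; enqueue mirror → queue [ledger, leaf, cache, agent, mirror]
Visit ledger → queue [leaf, cache, agent, mirror]
Visit leaf → queue [cache, agent, mirror]
Visit cache → queue [agent, mirror]
Visit agent → queue [mirror]
Visit mirror → queue []

queue, gate, auth, worker, index, back, node, store, ingest, hub, front, bridge, ledger, leaf, cache, agent, mirror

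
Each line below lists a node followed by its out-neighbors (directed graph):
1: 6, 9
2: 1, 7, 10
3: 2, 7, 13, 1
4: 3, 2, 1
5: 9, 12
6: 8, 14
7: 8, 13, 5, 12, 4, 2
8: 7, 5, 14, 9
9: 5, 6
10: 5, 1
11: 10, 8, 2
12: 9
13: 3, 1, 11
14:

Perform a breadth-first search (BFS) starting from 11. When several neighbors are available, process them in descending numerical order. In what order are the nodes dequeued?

11 → 10 → 8 → 2 → 5 → 1 → 14 → 9 → 7 → 12 → 6 → 13 → 4 → 3

Visit 11; enqueue 10, 8, 2 → queue [10, 8, 2]
Visit 10; enqueue 5, 1 → queue [8, 2, 5, 1]
Visit 8; enqueue 14, 9, 7 → queue [2, 5, 1, 14, 9, 7]
Visit 2 → queue [5, 1, 14, 9, 7]
Visit 5; enqueue 12 → queue [1, 14, 9, 7, 12]
Visit 1; enqueue 6 → queue [14, 9, 7, 12, 6]
Visit 14 → queue [9, 7, 12, 6]
Visit 9 → queue [7, 12, 6]
Visit 7; enqueue 13, 4 → queue [12, 6, 13, 4]
Visit 12 → queue [6, 13, 4]
Visit 6 → queue [13, 4]
Visit 13; enqueue 3 → queue [4, 3]
Visit 4 → queue [3]
Visit 3 → queue []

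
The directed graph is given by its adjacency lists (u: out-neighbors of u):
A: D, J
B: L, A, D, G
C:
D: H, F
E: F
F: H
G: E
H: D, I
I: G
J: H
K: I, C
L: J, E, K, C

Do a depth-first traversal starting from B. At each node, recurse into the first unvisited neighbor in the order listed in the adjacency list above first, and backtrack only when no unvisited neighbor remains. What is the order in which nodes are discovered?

Visit B
B → L
L → J
J → H
H → D
D → F
H → I
I → G
G → E
L → K
K → C
B → A

B → L → J → H → D → F → I → G → E → K → C → A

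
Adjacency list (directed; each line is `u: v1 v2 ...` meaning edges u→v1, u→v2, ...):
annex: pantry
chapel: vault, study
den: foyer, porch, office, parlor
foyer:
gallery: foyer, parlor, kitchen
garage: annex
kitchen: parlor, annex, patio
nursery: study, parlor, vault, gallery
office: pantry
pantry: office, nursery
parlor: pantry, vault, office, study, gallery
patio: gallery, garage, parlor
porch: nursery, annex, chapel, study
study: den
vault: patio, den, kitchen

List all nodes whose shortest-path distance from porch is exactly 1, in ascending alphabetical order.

Level 0: porch
Level 1: annex, chapel, nursery, study
Level 2: den, gallery, pantry, parlor, vault
Level 3: foyer, kitchen, office, patio
Level 4: garage

annex, chapel, nursery, study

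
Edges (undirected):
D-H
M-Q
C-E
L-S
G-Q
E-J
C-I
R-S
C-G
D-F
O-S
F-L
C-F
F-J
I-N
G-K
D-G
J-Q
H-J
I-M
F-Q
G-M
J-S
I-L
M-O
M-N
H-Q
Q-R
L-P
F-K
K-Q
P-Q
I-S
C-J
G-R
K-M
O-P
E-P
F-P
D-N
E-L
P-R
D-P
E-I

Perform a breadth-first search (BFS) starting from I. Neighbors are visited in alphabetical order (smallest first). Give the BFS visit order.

I, C, E, L, M, N, S, F, G, J, P, K, O, Q, D, R, H

Visit I; enqueue C, E, L, M, N, S → queue [C, E, L, M, N, S]
Visit C; enqueue F, G, J → queue [E, L, M, N, S, F, G, J]
Visit E; enqueue P → queue [L, M, N, S, F, G, J, P]
Visit L → queue [M, N, S, F, G, J, P]
Visit M; enqueue K, O, Q → queue [N, S, F, G, J, P, K, O, Q]
Visit N; enqueue D → queue [S, F, G, J, P, K, O, Q, D]
Visit S; enqueue R → queue [F, G, J, P, K, O, Q, D, R]
Visit F → queue [G, J, P, K, O, Q, D, R]
Visit G → queue [J, P, K, O, Q, D, R]
Visit J; enqueue H → queue [P, K, O, Q, D, R, H]
Visit P → queue [K, O, Q, D, R, H]
Visit K → queue [O, Q, D, R, H]
Visit O → queue [Q, D, R, H]
Visit Q → queue [D, R, H]
Visit D → queue [R, H]
Visit R → queue [H]
Visit H → queue []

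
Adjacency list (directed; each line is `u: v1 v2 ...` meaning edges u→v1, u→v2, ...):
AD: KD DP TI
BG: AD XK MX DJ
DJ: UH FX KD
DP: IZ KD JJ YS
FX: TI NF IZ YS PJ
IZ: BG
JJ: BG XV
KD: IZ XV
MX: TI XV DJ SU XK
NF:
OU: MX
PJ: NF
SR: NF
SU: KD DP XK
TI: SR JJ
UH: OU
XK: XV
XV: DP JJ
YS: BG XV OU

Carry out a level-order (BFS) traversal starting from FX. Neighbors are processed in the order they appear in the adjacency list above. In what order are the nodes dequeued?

Visit FX; enqueue TI, NF, IZ, YS, PJ → queue [TI, NF, IZ, YS, PJ]
Visit TI; enqueue SR, JJ → queue [NF, IZ, YS, PJ, SR, JJ]
Visit NF → queue [IZ, YS, PJ, SR, JJ]
Visit IZ; enqueue BG → queue [YS, PJ, SR, JJ, BG]
Visit YS; enqueue XV, OU → queue [PJ, SR, JJ, BG, XV, OU]
Visit PJ → queue [SR, JJ, BG, XV, OU]
Visit SR → queue [JJ, BG, XV, OU]
Visit JJ → queue [BG, XV, OU]
Visit BG; enqueue AD, XK, MX, DJ → queue [XV, OU, AD, XK, MX, DJ]
Visit XV; enqueue DP → queue [OU, AD, XK, MX, DJ, DP]
Visit OU → queue [AD, XK, MX, DJ, DP]
Visit AD; enqueue KD → queue [XK, MX, DJ, DP, KD]
Visit XK → queue [MX, DJ, DP, KD]
Visit MX; enqueue SU → queue [DJ, DP, KD, SU]
Visit DJ; enqueue UH → queue [DP, KD, SU, UH]
Visit DP → queue [KD, SU, UH]
Visit KD → queue [SU, UH]
Visit SU → queue [UH]
Visit UH → queue []

FX → TI → NF → IZ → YS → PJ → SR → JJ → BG → XV → OU → AD → XK → MX → DJ → DP → KD → SU → UH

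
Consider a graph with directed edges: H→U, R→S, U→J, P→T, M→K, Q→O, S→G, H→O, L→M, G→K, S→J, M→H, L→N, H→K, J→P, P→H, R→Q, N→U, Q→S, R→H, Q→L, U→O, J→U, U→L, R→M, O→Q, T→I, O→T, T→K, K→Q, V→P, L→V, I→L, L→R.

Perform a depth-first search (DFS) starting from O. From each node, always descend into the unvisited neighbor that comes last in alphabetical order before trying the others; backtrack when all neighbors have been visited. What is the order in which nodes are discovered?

O -> T -> K -> Q -> S -> J -> U -> L -> V -> P -> H -> R -> M -> N -> G -> I

Visit O
O → T
T → K
K → Q
Q → S
S → J
J → U
U → L
L → V
V → P
P → H
L → R
R → M
L → N
S → G
T → I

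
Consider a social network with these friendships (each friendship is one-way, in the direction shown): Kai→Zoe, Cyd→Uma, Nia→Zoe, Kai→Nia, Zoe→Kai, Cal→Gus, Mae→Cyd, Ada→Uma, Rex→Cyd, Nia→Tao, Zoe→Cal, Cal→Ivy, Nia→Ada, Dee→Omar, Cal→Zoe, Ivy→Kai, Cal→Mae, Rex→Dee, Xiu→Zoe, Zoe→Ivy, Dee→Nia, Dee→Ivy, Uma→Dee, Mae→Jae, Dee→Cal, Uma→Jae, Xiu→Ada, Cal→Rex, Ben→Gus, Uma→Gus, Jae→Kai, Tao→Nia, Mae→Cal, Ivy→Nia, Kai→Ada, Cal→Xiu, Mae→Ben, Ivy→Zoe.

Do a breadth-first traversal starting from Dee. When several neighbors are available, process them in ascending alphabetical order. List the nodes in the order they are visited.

Dee → Cal → Ivy → Nia → Omar → Gus → Mae → Rex → Xiu → Zoe → Kai → Ada → Tao → Ben → Cyd → Jae → Uma

Visit Dee; enqueue Cal, Ivy, Nia, Omar → queue [Cal, Ivy, Nia, Omar]
Visit Cal; enqueue Gus, Mae, Rex, Xiu, Zoe → queue [Ivy, Nia, Omar, Gus, Mae, Rex, Xiu, Zoe]
Visit Ivy; enqueue Kai → queue [Nia, Omar, Gus, Mae, Rex, Xiu, Zoe, Kai]
Visit Nia; enqueue Ada, Tao → queue [Omar, Gus, Mae, Rex, Xiu, Zoe, Kai, Ada, Tao]
Visit Omar → queue [Gus, Mae, Rex, Xiu, Zoe, Kai, Ada, Tao]
Visit Gus → queue [Mae, Rex, Xiu, Zoe, Kai, Ada, Tao]
Visit Mae; enqueue Ben, Cyd, Jae → queue [Rex, Xiu, Zoe, Kai, Ada, Tao, Ben, Cyd, Jae]
Visit Rex → queue [Xiu, Zoe, Kai, Ada, Tao, Ben, Cyd, Jae]
Visit Xiu → queue [Zoe, Kai, Ada, Tao, Ben, Cyd, Jae]
Visit Zoe → queue [Kai, Ada, Tao, Ben, Cyd, Jae]
Visit Kai → queue [Ada, Tao, Ben, Cyd, Jae]
Visit Ada; enqueue Uma → queue [Tao, Ben, Cyd, Jae, Uma]
Visit Tao → queue [Ben, Cyd, Jae, Uma]
Visit Ben → queue [Cyd, Jae, Uma]
Visit Cyd → queue [Jae, Uma]
Visit Jae → queue [Uma]
Visit Uma → queue []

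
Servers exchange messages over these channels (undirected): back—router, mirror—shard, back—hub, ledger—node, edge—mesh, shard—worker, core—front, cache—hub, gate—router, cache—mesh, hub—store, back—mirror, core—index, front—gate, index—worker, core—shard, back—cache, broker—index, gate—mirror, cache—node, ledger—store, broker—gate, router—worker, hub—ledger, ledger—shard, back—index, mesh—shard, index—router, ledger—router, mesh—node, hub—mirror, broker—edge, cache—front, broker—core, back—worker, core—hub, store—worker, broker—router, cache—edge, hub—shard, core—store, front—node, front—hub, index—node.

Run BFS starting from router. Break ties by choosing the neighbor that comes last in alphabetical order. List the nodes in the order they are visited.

Visit router; enqueue worker, ledger, index, gate, broker, back → queue [worker, ledger, index, gate, broker, back]
Visit worker; enqueue store, shard → queue [ledger, index, gate, broker, back, store, shard]
Visit ledger; enqueue node, hub → queue [index, gate, broker, back, store, shard, node, hub]
Visit index; enqueue core → queue [gate, broker, back, store, shard, node, hub, core]
Visit gate; enqueue mirror, front → queue [broker, back, store, shard, node, hub, core, mirror, front]
Visit broker; enqueue edge → queue [back, store, shard, node, hub, core, mirror, front, edge]
Visit back; enqueue cache → queue [store, shard, node, hub, core, mirror, front, edge, cache]
Visit store → queue [shard, node, hub, core, mirror, front, edge, cache]
Visit shard; enqueue mesh → queue [node, hub, core, mirror, front, edge, cache, mesh]
Visit node → queue [hub, core, mirror, front, edge, cache, mesh]
Visit hub → queue [core, mirror, front, edge, cache, mesh]
Visit core → queue [mirror, front, edge, cache, mesh]
Visit mirror → queue [front, edge, cache, mesh]
Visit front → queue [edge, cache, mesh]
Visit edge → queue [cache, mesh]
Visit cache → queue [mesh]
Visit mesh → queue []

router, worker, ledger, index, gate, broker, back, store, shard, node, hub, core, mirror, front, edge, cache, mesh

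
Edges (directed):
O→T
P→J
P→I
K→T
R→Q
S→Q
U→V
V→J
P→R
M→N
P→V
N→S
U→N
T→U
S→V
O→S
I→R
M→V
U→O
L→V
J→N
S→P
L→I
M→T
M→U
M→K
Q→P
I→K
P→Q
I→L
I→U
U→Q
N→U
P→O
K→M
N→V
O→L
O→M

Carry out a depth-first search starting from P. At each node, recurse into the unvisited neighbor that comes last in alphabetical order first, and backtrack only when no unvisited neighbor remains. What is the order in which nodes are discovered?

Visit P
P → V
V → J
J → N
N → U
U → Q
U → O
O → T
O → S
O → M
M → K
O → L
L → I
I → R

P, V, J, N, U, Q, O, T, S, M, K, L, I, R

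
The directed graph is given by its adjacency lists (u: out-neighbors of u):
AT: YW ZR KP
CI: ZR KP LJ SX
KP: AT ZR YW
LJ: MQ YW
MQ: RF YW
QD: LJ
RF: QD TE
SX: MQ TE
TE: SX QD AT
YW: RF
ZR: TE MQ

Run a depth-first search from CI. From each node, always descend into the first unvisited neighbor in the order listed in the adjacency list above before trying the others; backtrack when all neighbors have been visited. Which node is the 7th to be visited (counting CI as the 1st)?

QD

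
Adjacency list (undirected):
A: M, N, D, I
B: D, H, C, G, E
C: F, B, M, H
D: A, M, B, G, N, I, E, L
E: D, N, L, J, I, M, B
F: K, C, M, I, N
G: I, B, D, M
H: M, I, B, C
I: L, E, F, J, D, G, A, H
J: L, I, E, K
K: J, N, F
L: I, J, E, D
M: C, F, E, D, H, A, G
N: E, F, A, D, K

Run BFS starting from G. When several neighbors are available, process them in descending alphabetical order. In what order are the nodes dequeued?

G → M → I → D → B → H → F → E → C → A → L → J → N → K

Visit G; enqueue M, I, D, B → queue [M, I, D, B]
Visit M; enqueue H, F, E, C, A → queue [I, D, B, H, F, E, C, A]
Visit I; enqueue L, J → queue [D, B, H, F, E, C, A, L, J]
Visit D; enqueue N → queue [B, H, F, E, C, A, L, J, N]
Visit B → queue [H, F, E, C, A, L, J, N]
Visit H → queue [F, E, C, A, L, J, N]
Visit F; enqueue K → queue [E, C, A, L, J, N, K]
Visit E → queue [C, A, L, J, N, K]
Visit C → queue [A, L, J, N, K]
Visit A → queue [L, J, N, K]
Visit L → queue [J, N, K]
Visit J → queue [N, K]
Visit N → queue [K]
Visit K → queue []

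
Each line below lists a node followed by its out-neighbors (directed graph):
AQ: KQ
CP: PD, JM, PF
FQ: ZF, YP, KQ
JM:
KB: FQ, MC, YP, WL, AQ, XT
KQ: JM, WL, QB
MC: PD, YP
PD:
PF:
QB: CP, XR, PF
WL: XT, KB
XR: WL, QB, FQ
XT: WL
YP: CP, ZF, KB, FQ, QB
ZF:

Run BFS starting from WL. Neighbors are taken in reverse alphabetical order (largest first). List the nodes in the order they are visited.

Visit WL; enqueue XT, KB → queue [XT, KB]
Visit XT → queue [KB]
Visit KB; enqueue YP, MC, FQ, AQ → queue [YP, MC, FQ, AQ]
Visit YP; enqueue ZF, QB, CP → queue [MC, FQ, AQ, ZF, QB, CP]
Visit MC; enqueue PD → queue [FQ, AQ, ZF, QB, CP, PD]
Visit FQ; enqueue KQ → queue [AQ, ZF, QB, CP, PD, KQ]
Visit AQ → queue [ZF, QB, CP, PD, KQ]
Visit ZF → queue [QB, CP, PD, KQ]
Visit QB; enqueue XR, PF → queue [CP, PD, KQ, XR, PF]
Visit CP; enqueue JM → queue [PD, KQ, XR, PF, JM]
Visit PD → queue [KQ, XR, PF, JM]
Visit KQ → queue [XR, PF, JM]
Visit XR → queue [PF, JM]
Visit PF → queue [JM]
Visit JM → queue []

WL, XT, KB, YP, MC, FQ, AQ, ZF, QB, CP, PD, KQ, XR, PF, JM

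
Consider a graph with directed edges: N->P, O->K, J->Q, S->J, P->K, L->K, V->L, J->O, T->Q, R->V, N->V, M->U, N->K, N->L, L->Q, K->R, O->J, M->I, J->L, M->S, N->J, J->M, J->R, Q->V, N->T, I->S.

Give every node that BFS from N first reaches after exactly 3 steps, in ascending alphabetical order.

Level 0: N
Level 1: J, K, L, P, T, V
Level 2: M, O, Q, R
Level 3: I, S, U

I, S, U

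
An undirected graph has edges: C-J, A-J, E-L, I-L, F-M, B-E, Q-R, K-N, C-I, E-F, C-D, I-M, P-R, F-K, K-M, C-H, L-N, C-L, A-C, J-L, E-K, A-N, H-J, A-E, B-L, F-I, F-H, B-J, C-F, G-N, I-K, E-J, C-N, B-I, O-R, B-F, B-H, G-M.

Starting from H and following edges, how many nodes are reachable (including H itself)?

14

BFS from H visits: H, B, C, F, J, E, I, L, A, D, N, K, M, G
Reachable nodes: 14 of 18 total.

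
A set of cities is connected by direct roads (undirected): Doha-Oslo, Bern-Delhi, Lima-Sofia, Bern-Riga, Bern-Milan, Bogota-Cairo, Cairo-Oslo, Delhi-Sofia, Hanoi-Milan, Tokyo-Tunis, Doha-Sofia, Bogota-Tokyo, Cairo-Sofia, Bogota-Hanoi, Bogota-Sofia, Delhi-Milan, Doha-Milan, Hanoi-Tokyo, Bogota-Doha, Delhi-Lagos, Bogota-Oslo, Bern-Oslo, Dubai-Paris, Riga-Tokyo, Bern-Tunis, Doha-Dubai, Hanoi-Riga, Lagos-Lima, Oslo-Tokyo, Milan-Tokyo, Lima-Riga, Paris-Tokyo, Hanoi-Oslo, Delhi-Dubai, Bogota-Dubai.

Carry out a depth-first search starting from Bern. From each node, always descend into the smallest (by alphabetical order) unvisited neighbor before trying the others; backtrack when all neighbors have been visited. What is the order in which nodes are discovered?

Visit Bern
Bern → Delhi
Delhi → Dubai
Dubai → Bogota
Bogota → Cairo
Cairo → Oslo
Oslo → Doha
Doha → Milan
Milan → Hanoi
Hanoi → Riga
Riga → Lima
Lima → Lagos
Lima → Sofia
Riga → Tokyo
Tokyo → Paris
Tokyo → Tunis

Bern Delhi Dubai Bogota Cairo Oslo Doha Milan Hanoi Riga Lima Lagos Sofia Tokyo Paris Tunis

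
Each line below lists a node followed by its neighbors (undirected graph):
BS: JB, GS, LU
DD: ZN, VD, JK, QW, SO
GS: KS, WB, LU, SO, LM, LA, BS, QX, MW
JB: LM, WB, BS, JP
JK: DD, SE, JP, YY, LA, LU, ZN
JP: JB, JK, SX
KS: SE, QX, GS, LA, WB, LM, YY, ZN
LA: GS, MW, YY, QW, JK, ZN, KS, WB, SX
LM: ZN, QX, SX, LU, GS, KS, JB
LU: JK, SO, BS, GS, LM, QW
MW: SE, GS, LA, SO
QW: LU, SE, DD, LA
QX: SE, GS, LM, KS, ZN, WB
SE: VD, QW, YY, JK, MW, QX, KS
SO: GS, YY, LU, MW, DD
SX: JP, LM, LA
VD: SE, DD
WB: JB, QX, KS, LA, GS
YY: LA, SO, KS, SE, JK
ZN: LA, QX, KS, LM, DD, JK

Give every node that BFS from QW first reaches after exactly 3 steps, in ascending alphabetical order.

JB, JP

Level 0: QW
Level 1: DD, LA, LU, SE
Level 2: BS, GS, JK, KS, LM, MW, QX, SO, SX, VD, WB, YY, ZN
Level 3: JB, JP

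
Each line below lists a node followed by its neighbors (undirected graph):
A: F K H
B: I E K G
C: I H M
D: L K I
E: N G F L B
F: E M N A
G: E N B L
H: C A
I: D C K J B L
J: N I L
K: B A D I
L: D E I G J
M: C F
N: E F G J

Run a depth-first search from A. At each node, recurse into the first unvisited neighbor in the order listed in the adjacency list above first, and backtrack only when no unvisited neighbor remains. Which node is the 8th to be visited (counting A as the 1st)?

Visit A
A → F
F → E
E → N
N → G
G → B
B → I
I → D
D → L
L → J
D → K
I → C
C → H
C → M

Visit order: A, F, E, N, G, B, I, D, L, J, K, C, H, M

D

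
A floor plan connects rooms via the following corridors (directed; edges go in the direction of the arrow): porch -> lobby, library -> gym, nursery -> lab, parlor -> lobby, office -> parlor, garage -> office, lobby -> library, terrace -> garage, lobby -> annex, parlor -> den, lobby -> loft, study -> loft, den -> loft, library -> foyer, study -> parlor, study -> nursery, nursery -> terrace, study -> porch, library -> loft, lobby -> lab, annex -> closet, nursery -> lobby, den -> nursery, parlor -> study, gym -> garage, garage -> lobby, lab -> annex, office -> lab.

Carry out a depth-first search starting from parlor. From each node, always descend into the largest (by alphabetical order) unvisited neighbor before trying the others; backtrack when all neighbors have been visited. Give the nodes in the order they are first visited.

Visit parlor
parlor → study
study → porch
porch → lobby
lobby → loft
lobby → library
library → gym
gym → garage
garage → office
office → lab
lab → annex
annex → closet
library → foyer
study → nursery
nursery → terrace
parlor → den

parlor, study, porch, lobby, loft, library, gym, garage, office, lab, annex, closet, foyer, nursery, terrace, den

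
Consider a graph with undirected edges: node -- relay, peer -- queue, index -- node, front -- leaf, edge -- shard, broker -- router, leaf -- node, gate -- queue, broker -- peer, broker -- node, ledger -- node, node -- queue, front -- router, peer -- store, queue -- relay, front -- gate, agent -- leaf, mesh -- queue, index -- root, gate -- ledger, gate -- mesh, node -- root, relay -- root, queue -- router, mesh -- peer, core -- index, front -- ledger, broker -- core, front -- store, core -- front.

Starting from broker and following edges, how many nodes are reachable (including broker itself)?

16

BFS from broker visits: broker, router, peer, node, core, queue, front, store, mesh, root, relay, ledger, leaf, index, gate, agent
Reachable nodes: 16 of 18 total.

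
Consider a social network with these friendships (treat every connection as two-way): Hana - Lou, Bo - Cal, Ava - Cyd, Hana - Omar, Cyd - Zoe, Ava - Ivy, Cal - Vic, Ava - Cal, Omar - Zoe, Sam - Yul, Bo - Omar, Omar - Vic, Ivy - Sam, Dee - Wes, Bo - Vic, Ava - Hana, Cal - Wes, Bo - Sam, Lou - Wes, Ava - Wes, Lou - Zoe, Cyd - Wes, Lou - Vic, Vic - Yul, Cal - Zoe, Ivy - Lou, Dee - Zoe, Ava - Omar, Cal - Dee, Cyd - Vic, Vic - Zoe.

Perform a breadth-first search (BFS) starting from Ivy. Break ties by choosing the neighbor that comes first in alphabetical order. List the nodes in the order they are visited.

Ivy, Ava, Lou, Sam, Cal, Cyd, Hana, Omar, Wes, Vic, Zoe, Bo, Yul, Dee

Visit Ivy; enqueue Ava, Lou, Sam → queue [Ava, Lou, Sam]
Visit Ava; enqueue Cal, Cyd, Hana, Omar, Wes → queue [Lou, Sam, Cal, Cyd, Hana, Omar, Wes]
Visit Lou; enqueue Vic, Zoe → queue [Sam, Cal, Cyd, Hana, Omar, Wes, Vic, Zoe]
Visit Sam; enqueue Bo, Yul → queue [Cal, Cyd, Hana, Omar, Wes, Vic, Zoe, Bo, Yul]
Visit Cal; enqueue Dee → queue [Cyd, Hana, Omar, Wes, Vic, Zoe, Bo, Yul, Dee]
Visit Cyd → queue [Hana, Omar, Wes, Vic, Zoe, Bo, Yul, Dee]
Visit Hana → queue [Omar, Wes, Vic, Zoe, Bo, Yul, Dee]
Visit Omar → queue [Wes, Vic, Zoe, Bo, Yul, Dee]
Visit Wes → queue [Vic, Zoe, Bo, Yul, Dee]
Visit Vic → queue [Zoe, Bo, Yul, Dee]
Visit Zoe → queue [Bo, Yul, Dee]
Visit Bo → queue [Yul, Dee]
Visit Yul → queue [Dee]
Visit Dee → queue []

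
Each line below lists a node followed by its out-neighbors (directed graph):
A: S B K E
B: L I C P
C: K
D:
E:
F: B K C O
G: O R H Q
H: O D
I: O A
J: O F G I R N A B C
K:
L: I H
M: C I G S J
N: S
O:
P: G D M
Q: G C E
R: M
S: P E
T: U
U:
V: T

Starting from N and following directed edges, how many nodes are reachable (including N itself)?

19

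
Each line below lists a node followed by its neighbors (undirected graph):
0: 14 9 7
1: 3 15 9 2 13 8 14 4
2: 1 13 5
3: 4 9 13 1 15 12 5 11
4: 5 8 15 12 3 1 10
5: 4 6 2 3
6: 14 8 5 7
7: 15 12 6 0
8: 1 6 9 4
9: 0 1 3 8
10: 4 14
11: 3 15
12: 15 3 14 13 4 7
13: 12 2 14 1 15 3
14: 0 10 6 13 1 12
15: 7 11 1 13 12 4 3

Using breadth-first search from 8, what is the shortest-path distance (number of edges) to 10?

2

Level 0: 8
Level 1: 1, 4, 6, 9
Level 2: 0, 2, 3, 5, 7, 10, 12, 13, 14, 15
Level 3: 11
10 first appears at level 2.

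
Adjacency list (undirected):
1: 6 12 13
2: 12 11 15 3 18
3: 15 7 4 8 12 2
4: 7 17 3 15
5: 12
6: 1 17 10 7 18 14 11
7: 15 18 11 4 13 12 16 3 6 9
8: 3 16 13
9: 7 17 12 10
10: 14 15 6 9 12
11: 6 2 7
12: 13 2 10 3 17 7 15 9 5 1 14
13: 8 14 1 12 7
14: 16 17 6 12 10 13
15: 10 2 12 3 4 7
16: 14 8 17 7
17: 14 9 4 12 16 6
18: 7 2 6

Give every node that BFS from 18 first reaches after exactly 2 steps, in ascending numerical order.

Level 0: 18
Level 1: 2, 6, 7
Level 2: 1, 3, 4, 9, 10, 11, 12, 13, 14, 15, 16, 17
Level 3: 5, 8

1, 3, 4, 9, 10, 11, 12, 13, 14, 15, 16, 17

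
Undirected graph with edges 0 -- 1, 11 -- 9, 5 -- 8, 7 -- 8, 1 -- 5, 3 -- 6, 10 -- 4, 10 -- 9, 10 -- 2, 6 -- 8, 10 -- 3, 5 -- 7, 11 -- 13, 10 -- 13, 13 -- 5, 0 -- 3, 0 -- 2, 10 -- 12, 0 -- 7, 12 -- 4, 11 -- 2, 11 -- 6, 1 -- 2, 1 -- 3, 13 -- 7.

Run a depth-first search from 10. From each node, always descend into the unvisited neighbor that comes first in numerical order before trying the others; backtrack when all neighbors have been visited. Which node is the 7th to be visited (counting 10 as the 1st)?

8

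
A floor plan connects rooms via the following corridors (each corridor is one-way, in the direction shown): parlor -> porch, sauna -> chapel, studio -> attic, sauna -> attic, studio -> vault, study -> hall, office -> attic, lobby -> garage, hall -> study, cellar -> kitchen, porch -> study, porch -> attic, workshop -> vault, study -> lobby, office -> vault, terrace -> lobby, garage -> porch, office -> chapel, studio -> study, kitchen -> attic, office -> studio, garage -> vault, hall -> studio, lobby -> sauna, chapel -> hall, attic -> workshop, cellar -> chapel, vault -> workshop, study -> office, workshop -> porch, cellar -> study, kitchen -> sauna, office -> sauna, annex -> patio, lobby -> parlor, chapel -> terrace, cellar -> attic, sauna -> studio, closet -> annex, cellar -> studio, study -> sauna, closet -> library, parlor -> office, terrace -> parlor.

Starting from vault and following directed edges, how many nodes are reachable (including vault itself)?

BFS from vault visits: vault, workshop, porch, attic, study, hall, lobby, office, sauna, studio, garage, parlor, chapel, terrace
Reachable nodes: 14 of 20 total.

14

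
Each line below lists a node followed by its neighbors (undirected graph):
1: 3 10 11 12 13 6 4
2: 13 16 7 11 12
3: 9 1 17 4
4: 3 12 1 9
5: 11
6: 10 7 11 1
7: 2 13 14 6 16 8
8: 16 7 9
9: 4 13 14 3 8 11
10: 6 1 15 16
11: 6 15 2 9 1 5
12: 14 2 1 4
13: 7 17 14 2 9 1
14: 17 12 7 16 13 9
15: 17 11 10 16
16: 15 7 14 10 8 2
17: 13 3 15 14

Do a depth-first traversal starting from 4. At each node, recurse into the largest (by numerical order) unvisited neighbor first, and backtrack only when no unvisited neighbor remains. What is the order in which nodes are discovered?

Visit 4
4 → 12
12 → 14
14 → 17
17 → 15
15 → 16
16 → 10
10 → 6
6 → 11
11 → 9
9 → 13
13 → 7
7 → 8
7 → 2
13 → 1
1 → 3
11 → 5

4, 12, 14, 17, 15, 16, 10, 6, 11, 9, 13, 7, 8, 2, 1, 3, 5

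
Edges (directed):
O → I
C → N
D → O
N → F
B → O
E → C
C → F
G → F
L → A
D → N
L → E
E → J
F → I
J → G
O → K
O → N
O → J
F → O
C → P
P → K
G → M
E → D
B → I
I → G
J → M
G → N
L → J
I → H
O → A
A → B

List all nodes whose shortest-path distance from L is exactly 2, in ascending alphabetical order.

B, C, D, G, M

Level 0: L
Level 1: A, E, J
Level 2: B, C, D, G, M
Level 3: F, I, N, O, P
Level 4: H, K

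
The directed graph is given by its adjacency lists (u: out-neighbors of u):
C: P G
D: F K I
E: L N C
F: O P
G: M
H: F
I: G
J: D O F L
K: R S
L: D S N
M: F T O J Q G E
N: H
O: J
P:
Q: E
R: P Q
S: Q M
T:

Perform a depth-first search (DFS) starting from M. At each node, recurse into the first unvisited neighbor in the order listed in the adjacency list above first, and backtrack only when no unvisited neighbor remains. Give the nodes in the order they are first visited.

Visit M
M → F
F → O
O → J
J → D
D → K
K → R
R → P
R → Q
Q → E
E → L
L → S
L → N
N → H
E → C
C → G
D → I
M → T

M, F, O, J, D, K, R, P, Q, E, L, S, N, H, C, G, I, T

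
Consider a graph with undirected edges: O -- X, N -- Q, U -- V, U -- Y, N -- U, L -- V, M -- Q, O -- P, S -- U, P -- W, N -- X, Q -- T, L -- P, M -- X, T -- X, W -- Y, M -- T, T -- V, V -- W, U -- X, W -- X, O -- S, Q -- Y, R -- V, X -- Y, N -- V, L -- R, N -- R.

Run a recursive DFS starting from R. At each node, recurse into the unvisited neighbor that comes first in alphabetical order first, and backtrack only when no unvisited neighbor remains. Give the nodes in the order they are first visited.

R, L, P, O, S, U, N, Q, M, T, V, W, X, Y

Visit R
R → L
L → P
P → O
O → S
S → U
U → N
N → Q
Q → M
M → T
T → V
V → W
W → X
X → Y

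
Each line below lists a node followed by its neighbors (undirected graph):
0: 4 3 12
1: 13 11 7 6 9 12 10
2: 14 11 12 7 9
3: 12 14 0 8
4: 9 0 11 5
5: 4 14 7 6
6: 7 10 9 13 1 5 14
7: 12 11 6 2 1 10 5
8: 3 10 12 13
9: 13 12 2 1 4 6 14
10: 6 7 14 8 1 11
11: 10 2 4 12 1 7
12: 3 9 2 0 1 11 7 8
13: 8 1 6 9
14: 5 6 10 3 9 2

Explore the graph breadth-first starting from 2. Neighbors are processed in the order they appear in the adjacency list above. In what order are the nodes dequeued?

Visit 2; enqueue 14, 11, 12, 7, 9 → queue [14, 11, 12, 7, 9]
Visit 14; enqueue 5, 6, 10, 3 → queue [11, 12, 7, 9, 5, 6, 10, 3]
Visit 11; enqueue 4, 1 → queue [12, 7, 9, 5, 6, 10, 3, 4, 1]
Visit 12; enqueue 0, 8 → queue [7, 9, 5, 6, 10, 3, 4, 1, 0, 8]
Visit 7 → queue [9, 5, 6, 10, 3, 4, 1, 0, 8]
Visit 9; enqueue 13 → queue [5, 6, 10, 3, 4, 1, 0, 8, 13]
Visit 5 → queue [6, 10, 3, 4, 1, 0, 8, 13]
Visit 6 → queue [10, 3, 4, 1, 0, 8, 13]
Visit 10 → queue [3, 4, 1, 0, 8, 13]
Visit 3 → queue [4, 1, 0, 8, 13]
Visit 4 → queue [1, 0, 8, 13]
Visit 1 → queue [0, 8, 13]
Visit 0 → queue [8, 13]
Visit 8 → queue [13]
Visit 13 → queue []

2 14 11 12 7 9 5 6 10 3 4 1 0 8 13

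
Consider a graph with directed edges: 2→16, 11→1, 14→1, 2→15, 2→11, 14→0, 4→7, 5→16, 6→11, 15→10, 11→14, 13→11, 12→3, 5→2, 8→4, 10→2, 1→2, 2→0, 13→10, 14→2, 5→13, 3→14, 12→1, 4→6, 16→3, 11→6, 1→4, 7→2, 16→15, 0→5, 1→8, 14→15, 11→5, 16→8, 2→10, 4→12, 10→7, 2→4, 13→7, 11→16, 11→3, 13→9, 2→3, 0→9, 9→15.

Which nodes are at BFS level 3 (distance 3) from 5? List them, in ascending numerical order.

1, 6, 12, 14

Level 0: 5
Level 1: 2, 13, 16
Level 2: 0, 3, 4, 7, 8, 9, 10, 11, 15
Level 3: 1, 6, 12, 14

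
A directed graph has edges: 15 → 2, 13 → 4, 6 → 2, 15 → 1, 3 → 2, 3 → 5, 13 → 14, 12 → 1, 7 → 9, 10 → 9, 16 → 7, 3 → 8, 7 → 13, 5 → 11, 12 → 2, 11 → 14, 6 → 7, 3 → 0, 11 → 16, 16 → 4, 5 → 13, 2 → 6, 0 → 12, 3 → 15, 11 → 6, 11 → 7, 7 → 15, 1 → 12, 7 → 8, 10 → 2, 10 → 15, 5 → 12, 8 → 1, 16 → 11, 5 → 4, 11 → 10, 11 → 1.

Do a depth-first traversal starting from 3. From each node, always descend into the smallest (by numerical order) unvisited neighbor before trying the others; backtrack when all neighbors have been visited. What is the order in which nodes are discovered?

Visit 3
3 → 0
0 → 12
12 → 1
12 → 2
2 → 6
6 → 7
7 → 8
7 → 9
7 → 13
13 → 4
13 → 14
7 → 15
3 → 5
5 → 11
11 → 10
11 → 16

3, 0, 12, 1, 2, 6, 7, 8, 9, 13, 4, 14, 15, 5, 11, 10, 16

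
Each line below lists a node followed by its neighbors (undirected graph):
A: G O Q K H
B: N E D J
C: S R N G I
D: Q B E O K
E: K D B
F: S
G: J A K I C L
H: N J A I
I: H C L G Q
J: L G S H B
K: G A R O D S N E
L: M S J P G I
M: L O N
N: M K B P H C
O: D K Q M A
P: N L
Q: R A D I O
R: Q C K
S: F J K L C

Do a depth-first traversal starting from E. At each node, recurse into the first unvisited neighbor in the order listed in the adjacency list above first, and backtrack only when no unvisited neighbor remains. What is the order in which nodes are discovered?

E → K → G → J → L → M → O → D → Q → R → C → S → F → N → B → P → H → A → I

Visit E
E → K
K → G
G → J
J → L
L → M
M → O
O → D
D → Q
Q → R
R → C
C → S
S → F
C → N
N → B
N → P
N → H
H → A
H → I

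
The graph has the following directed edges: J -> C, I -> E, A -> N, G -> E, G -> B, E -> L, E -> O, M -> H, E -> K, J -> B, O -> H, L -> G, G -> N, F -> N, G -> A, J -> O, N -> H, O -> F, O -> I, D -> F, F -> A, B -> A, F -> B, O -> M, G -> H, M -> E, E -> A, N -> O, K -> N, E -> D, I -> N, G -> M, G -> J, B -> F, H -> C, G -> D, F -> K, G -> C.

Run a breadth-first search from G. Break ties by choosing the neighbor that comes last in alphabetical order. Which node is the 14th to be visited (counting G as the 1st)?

F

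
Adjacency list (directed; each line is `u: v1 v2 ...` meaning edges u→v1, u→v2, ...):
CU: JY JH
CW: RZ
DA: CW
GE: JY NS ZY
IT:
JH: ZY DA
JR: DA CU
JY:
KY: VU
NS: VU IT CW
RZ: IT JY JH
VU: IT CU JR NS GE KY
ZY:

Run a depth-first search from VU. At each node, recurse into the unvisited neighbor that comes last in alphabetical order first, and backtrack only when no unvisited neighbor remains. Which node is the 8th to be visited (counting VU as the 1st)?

ZY

Visit VU
VU → NS
NS → IT
NS → CW
CW → RZ
RZ → JY
RZ → JH
JH → ZY
JH → DA
VU → KY
VU → JR
JR → CU
VU → GE

Visit order: VU, NS, IT, CW, RZ, JY, JH, ZY, DA, KY, JR, CU, GE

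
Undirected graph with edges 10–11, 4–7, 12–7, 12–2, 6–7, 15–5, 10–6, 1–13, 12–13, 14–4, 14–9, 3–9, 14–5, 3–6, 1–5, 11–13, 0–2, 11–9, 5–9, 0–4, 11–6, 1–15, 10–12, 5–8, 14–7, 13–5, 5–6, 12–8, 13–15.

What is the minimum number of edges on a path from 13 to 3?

3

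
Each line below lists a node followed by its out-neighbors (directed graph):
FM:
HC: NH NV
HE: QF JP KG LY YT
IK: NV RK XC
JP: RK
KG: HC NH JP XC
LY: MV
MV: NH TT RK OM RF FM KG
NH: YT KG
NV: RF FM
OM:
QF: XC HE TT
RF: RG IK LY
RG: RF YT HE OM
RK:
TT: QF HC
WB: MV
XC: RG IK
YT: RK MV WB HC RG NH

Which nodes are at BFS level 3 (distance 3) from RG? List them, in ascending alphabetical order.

Level 0: RG
Level 1: HE, OM, RF, YT
Level 2: HC, IK, JP, KG, LY, MV, NH, QF, RK, WB
Level 3: FM, NV, TT, XC

FM, NV, TT, XC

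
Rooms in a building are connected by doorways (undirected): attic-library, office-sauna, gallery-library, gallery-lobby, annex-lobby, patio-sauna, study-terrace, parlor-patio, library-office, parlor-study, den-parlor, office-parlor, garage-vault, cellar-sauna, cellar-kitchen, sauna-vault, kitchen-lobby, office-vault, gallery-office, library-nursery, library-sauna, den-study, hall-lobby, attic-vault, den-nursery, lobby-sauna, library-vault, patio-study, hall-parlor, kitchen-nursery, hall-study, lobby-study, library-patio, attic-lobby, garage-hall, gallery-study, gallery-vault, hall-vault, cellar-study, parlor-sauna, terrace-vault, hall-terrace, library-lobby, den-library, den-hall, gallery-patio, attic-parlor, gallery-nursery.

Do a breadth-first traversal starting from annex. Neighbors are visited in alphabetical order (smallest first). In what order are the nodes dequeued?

annex lobby attic gallery hall kitchen library sauna study parlor vault nursery office patio den garage terrace cellar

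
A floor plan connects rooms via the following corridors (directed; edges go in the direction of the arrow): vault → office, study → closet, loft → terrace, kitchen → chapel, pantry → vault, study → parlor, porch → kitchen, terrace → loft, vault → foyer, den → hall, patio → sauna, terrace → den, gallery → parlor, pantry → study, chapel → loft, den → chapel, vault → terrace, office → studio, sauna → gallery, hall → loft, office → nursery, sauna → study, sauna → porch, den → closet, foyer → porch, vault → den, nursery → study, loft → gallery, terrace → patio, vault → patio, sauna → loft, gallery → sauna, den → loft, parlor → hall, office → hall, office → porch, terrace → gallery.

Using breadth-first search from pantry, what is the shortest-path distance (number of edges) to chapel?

3

Level 0: pantry
Level 1: study, vault
Level 2: closet, den, foyer, office, parlor, patio, terrace
Level 3: chapel, gallery, hall, loft, nursery, porch, sauna, studio
Level 4: kitchen
chapel first appears at level 3.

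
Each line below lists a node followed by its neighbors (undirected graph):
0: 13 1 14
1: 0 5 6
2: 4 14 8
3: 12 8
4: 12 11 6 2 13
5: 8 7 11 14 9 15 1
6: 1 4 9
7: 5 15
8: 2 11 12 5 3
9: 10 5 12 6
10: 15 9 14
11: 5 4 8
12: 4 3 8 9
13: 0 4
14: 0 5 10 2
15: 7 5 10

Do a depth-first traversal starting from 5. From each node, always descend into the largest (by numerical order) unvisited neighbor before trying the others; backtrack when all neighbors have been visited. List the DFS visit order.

5 15 10 14 2 8 12 9 6 4 13 0 1 11 3 7

Visit 5
5 → 15
15 → 10
10 → 14
14 → 2
2 → 8
8 → 12
12 → 9
9 → 6
6 → 4
4 → 13
13 → 0
0 → 1
4 → 11
12 → 3
15 → 7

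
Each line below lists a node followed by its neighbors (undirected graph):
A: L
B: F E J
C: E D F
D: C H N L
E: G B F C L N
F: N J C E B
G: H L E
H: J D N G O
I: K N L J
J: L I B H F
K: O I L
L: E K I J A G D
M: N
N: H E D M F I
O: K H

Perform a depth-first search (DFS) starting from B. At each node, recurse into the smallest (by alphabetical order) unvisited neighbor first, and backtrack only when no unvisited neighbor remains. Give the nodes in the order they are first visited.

B, E, C, D, H, G, L, A, I, J, F, N, M, K, O

Visit B
B → E
E → C
C → D
D → H
H → G
G → L
L → A
L → I
I → J
J → F
F → N
N → M
I → K
K → O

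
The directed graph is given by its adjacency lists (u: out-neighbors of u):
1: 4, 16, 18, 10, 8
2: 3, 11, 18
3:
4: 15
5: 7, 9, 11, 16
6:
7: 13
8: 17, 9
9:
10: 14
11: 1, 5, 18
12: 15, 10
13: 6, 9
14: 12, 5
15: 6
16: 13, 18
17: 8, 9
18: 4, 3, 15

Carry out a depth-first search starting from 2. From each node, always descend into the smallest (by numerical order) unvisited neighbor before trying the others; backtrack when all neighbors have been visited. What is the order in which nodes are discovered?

Visit 2
2 → 3
2 → 11
11 → 1
1 → 4
4 → 15
15 → 6
1 → 8
8 → 9
8 → 17
1 → 10
10 → 14
14 → 5
5 → 7
7 → 13
5 → 16
16 → 18
14 → 12

2 3 11 1 4 15 6 8 9 17 10 14 5 7 13 16 18 12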